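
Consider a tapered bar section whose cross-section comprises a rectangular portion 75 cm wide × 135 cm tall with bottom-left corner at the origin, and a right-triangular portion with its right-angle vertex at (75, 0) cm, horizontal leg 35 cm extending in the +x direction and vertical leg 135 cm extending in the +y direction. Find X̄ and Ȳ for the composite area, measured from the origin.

rectangular portion: A = 75 × 135 = 10125.00, centroid at (37.50, 67.50).
triangular portion: A = ½·35·135 = 2362.50, centroid at (86.67, 45.00).
ΣA = 12487.50 cm²
ΣAX̄ = (10125.00)(37.50) + (2362.50)(86.67) = 584437.50 cm³
ΣAȲ = (10125.00)(67.50) + (2362.50)(45.00) = 789750.00 cm³
X̄ = 584437.50 / 12487.50 = 46.80 cm
Ȳ = 789750.00 / 12487.50 = 63.24 cm

X̄ = 46.80 cm, Ȳ = 63.24 cm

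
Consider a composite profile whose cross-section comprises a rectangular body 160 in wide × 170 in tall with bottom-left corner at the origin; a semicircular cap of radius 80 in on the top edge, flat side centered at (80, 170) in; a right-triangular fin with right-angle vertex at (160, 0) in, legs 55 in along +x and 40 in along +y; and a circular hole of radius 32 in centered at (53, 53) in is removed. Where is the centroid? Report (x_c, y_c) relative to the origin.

x_c = 85.55 in, y_c = 119.72 in

rectangular body: A = 160 × 170 = 27200.00, centroid at (80.00, 85.00).
semicircular top: A = ½π·80² = 10053.10, centroid at (80.00, 203.95).
triangular fin: A = ½·55·40 = 1100.00, centroid at (178.33, 13.33).
hole: A = −π·32² = -3216.99, centroid at (53.00, 53.00).
ΣA = 35136.11 in²
ΣAx_c = (27200.00)(80.00) + (10053.10)(80.00) + (1100.00)(178.33) + (-3216.99)(53.00) = 3005913.87 in³
ΣAy_c = (27200.00)(85.00) + (10053.10)(203.95) + (1100.00)(13.33) + (-3216.99)(53.00) = 4206525.89 in³
x_c = 3005913.87 / 35136.11 = 85.55 in
y_c = 4206525.89 / 35136.11 = 119.72 in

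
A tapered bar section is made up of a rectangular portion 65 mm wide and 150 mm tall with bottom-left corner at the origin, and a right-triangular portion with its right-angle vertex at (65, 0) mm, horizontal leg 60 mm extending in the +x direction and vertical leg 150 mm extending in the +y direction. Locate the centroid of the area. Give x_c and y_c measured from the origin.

x_c = 49.08 mm, y_c = 67.11 mm

Part | A | x̄ᵢ | ȳᵢ | A·x̄ᵢ | A·ȳᵢ
rectangular portion | 9750.00 | 32.50 | 75.00 | 316875.00 | 731250.00
triangular portion | 4500.00 | 85.00 | 50.00 | 382500.00 | 225000.00
Σ | 14250.00 |  |  | 699375.00 | 956250.00
x_c = 699375.00 / 14250.00 = 49.08 mm
y_c = 956250.00 / 14250.00 = 67.11 mm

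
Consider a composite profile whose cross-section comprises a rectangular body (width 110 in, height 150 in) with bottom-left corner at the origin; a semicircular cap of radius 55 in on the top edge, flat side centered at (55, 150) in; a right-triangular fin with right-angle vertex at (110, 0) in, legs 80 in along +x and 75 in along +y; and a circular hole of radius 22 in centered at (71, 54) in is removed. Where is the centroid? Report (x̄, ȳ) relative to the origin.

x̄ = 64.71 in, ȳ = 90.36 in

Part | A | x̄ᵢ | ȳᵢ | A·x̄ᵢ | A·ȳᵢ
rectangular body | 16500.00 | 55.00 | 75.00 | 907500.00 | 1237500.00
semicircular top | 4751.66 | 55.00 | 173.34 | 261341.24 | 823665.50
triangular fin | 3000.00 | 136.67 | 25.00 | 410000.00 | 75000.00
hole | -1520.53 | 71.00 | 54.00 | -107957.69 | -82108.67
Σ | 22731.13 |  |  | 1470883.55 | 2054056.83
x̄ = 1470883.55 / 22731.13 = 64.71 in
ȳ = 2054056.83 / 22731.13 = 90.36 in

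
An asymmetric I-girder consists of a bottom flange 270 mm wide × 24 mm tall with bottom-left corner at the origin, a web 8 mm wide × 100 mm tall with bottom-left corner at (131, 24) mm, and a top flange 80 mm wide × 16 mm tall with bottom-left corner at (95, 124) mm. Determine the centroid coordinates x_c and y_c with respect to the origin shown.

x_c = 135.00 mm, y_c = 35.74 mm

bottom flange: A = 270 × 24 = 6480.00, centroid at (135.00, 12.00).
web: A = 8 × 100 = 800.00, centroid at (135.00, 74.00).
top flange: A = 80 × 16 = 1280.00, centroid at (135.00, 132.00).
ΣA = 8560.00 mm², ΣAx_c = 1155600.00 mm³, ΣAy_c = 305920.00 mm³.
x_c = 1155600.00/8560.00 = 135.00 mm; y_c = 305920.00/8560.00 = 35.74 mm.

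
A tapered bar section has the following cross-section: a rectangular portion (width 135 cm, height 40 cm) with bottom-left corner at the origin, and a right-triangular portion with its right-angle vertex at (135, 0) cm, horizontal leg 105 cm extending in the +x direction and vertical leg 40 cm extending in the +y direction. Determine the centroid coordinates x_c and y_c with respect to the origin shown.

rectangular portion: A = 135 × 40 = 5400.00, centroid at (67.50, 20.00).
triangular portion: A = ½·105·40 = 2100.00, centroid at (170.00, 13.33).
ΣA = 7500.00 cm²
ΣAx_c = (5400.00)(67.50) + (2100.00)(170.00) = 721500.00 cm³
ΣAy_c = (5400.00)(20.00) + (2100.00)(13.33) = 136000.00 cm³
x_c = 721500.00 / 7500.00 = 96.20 cm
y_c = 136000.00 / 7500.00 = 18.13 cm

x_c = 96.20 cm, y_c = 18.13 cm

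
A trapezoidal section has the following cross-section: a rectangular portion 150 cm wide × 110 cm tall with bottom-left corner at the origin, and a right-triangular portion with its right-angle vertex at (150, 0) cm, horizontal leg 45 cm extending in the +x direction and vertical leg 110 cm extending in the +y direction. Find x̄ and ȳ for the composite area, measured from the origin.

Part | A | x̄ᵢ | ȳᵢ | A·x̄ᵢ | A·ȳᵢ
rectangular portion | 16500.00 | 75.00 | 55.00 | 1237500.00 | 907500.00
triangular portion | 2475.00 | 165.00 | 36.67 | 408375.00 | 90750.00
Σ | 18975.00 |  |  | 1645875.00 | 998250.00
x̄ = 1645875.00 / 18975.00 = 86.74 cm
ȳ = 998250.00 / 18975.00 = 52.61 cm

x̄ = 86.74 cm, ȳ = 52.61 cm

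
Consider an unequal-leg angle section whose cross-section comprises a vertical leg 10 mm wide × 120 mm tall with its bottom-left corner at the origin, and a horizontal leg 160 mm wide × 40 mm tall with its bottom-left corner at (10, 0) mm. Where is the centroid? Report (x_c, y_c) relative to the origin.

vertical leg: A = 10 × 120 = 1200.00, centroid at (5.00, 60.00).
horizontal leg: A = 160 × 40 = 6400.00, centroid at (90.00, 20.00).
ΣA = 7600.00 mm², ΣAx_c = 582000.00 mm³, ΣAy_c = 200000.00 mm³.
x_c = 582000.00/7600.00 = 76.58 mm; y_c = 200000.00/7600.00 = 26.32 mm.

x_c = 76.58 mm, y_c = 26.32 mm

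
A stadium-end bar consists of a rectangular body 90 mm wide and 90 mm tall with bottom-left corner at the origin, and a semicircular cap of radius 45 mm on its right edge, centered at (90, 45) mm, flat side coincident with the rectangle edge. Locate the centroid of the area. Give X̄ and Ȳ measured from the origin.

Part | A | x̄ᵢ | ȳᵢ | A·x̄ᵢ | A·ȳᵢ
rectangular body | 8100.00 | 45.00 | 45.00 | 364500.00 | 364500.00
semicircular end | 3180.86 | 109.10 | 45.00 | 347027.63 | 143138.82
Σ | 11280.86 |  |  | 711527.63 | 507638.82
X̄ = 711527.63 / 11280.86 = 63.07 mm
Ȳ = 507638.82 / 11280.86 = 45.00 mm

X̄ = 63.07 mm, Ȳ = 45.00 mm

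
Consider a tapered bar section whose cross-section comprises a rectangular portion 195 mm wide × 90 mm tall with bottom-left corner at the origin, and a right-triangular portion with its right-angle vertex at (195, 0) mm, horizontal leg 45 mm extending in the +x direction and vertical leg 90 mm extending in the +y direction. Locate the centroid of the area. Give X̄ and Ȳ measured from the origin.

rectangular portion: A = 195 × 90 = 17550.00, centroid at (97.50, 45.00).
triangular portion: A = ½·45·90 = 2025.00, centroid at (210.00, 30.00).
ΣA = 19575.00 mm², ΣAX̄ = 2136375.00 mm³, ΣAȲ = 850500.00 mm³.
X̄ = 2136375.00/19575.00 = 109.14 mm; Ȳ = 850500.00/19575.00 = 43.45 mm.

X̄ = 109.14 mm, Ȳ = 43.45 mm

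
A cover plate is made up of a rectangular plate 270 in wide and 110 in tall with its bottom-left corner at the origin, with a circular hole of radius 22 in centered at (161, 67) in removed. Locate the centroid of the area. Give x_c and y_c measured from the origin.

plate: A = 270 × 110 = 29700.00, centroid at (135.00, 55.00).
hole: A = −π·22² = -1520.53, centroid at (161.00, 67.00).
ΣA = 28179.47 in²
ΣAx_c = (29700.00)(135.00) + (-1520.53)(161.00) = 3764694.53 in³
ΣAy_c = (29700.00)(55.00) + (-1520.53)(67.00) = 1531624.43 in³
x_c = 3764694.53 / 28179.47 = 133.60 in
y_c = 1531624.43 / 28179.47 = 54.35 in

x_c = 133.60 in, y_c = 54.35 in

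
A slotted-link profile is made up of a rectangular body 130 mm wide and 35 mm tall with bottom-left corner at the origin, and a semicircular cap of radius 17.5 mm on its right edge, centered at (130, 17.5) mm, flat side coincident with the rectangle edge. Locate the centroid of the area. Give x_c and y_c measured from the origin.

rectangular body: A = 130 × 35 = 4550.00, centroid at (65.00, 17.50).
semicircular end: A = ½π·17.5² = 481.06, centroid at (137.43, 17.50).
ΣA = 5031.06 mm²
ΣAx_c = (4550.00)(65.00) + (481.06)(137.43) = 361860.25 mm³
ΣAy_c = (4550.00)(17.50) + (481.06)(17.50) = 88043.49 mm³
x_c = 361860.25 / 5031.06 = 71.93 mm
y_c = 88043.49 / 5031.06 = 17.50 mm

x_c = 71.93 mm, y_c = 17.50 mm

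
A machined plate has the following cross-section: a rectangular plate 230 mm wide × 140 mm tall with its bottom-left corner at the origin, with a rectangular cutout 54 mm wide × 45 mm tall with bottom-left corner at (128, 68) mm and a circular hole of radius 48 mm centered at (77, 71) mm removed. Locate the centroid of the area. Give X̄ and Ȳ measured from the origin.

plate: A = 230 × 140 = 32200.00, centroid at (115.00, 70.00).
hole 1: A = −(54 × 45) = -2430.00, centroid at (155.00, 90.50).
hole 2: A = −π·48² = -7238.23, centroid at (77.00, 71.00).
ΣA = 22531.77 mm²
ΣAX̄ = (32200.00)(115.00) + (-2430.00)(155.00) + (-7238.23)(77.00) = 2769006.33 mm³
ΣAȲ = (32200.00)(70.00) + (-2430.00)(90.50) + (-7238.23)(71.00) = 1520170.71 mm³
X̄ = 2769006.33 / 22531.77 = 122.89 mm
Ȳ = 1520170.71 / 22531.77 = 67.47 mm

X̄ = 122.89 mm, Ȳ = 67.47 mm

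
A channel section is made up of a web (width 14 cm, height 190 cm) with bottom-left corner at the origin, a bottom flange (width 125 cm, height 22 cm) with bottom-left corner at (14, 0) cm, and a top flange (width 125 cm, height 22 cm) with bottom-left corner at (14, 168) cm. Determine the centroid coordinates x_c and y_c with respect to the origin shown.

x_c = 53.84 cm, y_c = 95.00 cm

web: A = 14 × 190 = 2660.00, centroid at (7.00, 95.00).
bottom flange: A = 125 × 22 = 2750.00, centroid at (76.50, 11.00).
top flange: A = 125 × 22 = 2750.00, centroid at (76.50, 179.00).
ΣA = 8160.00 cm², ΣAx_c = 439370.00 cm³, ΣAy_c = 775200.00 cm³.
x_c = 439370.00/8160.00 = 53.84 cm; y_c = 775200.00/8160.00 = 95.00 cm.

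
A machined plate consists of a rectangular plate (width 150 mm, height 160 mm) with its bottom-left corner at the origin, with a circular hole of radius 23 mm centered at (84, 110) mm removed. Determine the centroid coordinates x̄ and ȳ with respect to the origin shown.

x̄ = 74.33 mm, ȳ = 77.77 mm

Part | A | x̄ᵢ | ȳᵢ | A·x̄ᵢ | A·ȳᵢ
plate | 24000.00 | 75.00 | 80.00 | 1800000.00 | 1920000.00
hole | -1661.90 | 84.00 | 110.00 | -139599.81 | -182809.28
Σ | 22338.10 |  |  | 1660400.19 | 1737190.72
x̄ = 1660400.19 / 22338.10 = 74.33 mm
ȳ = 1737190.72 / 22338.10 = 77.77 mm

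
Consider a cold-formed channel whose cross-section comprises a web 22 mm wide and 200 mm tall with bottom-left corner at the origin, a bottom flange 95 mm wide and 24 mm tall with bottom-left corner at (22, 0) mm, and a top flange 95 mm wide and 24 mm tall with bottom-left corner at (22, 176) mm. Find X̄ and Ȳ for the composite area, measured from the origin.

web: A = 22 × 200 = 4400.00, centroid at (11.00, 100.00).
bottom flange: A = 95 × 24 = 2280.00, centroid at (69.50, 12.00).
top flange: A = 95 × 24 = 2280.00, centroid at (69.50, 188.00).
ΣA = 8960.00 mm²
ΣAX̄ = (4400.00)(11.00) + (2280.00)(69.50) + (2280.00)(69.50) = 365320.00 mm³
ΣAȲ = (4400.00)(100.00) + (2280.00)(12.00) + (2280.00)(188.00) = 896000.00 mm³
X̄ = 365320.00 / 8960.00 = 40.77 mm
Ȳ = 896000.00 / 8960.00 = 100.00 mm

X̄ = 40.77 mm, Ȳ = 100.00 mm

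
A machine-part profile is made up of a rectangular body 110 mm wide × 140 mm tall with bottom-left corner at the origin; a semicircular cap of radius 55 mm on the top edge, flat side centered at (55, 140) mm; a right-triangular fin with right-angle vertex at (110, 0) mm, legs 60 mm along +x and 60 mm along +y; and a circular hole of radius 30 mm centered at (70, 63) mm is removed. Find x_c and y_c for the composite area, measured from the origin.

x_c = 59.84 mm, y_c = 89.52 mm

rectangular body: A = 110 × 140 = 15400.00, centroid at (55.00, 70.00).
semicircular top: A = ½π·55² = 4751.66, centroid at (55.00, 163.34).
triangular fin: A = ½·60·60 = 1800.00, centroid at (130.00, 20.00).
hole: A = −π·30² = -2827.43, centroid at (70.00, 63.00).
ΣA = 19124.23 mm², ΣAx_c = 1144420.90 mm³, ΣAy_c = 1712020.61 mm³.
x_c = 1144420.90/19124.23 = 59.84 mm; y_c = 1712020.61/19124.23 = 89.52 mm.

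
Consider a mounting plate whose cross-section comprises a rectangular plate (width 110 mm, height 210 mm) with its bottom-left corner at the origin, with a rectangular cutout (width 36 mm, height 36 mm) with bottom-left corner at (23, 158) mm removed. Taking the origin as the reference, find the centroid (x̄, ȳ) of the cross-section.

plate: A = 110 × 210 = 23100.00, centroid at (55.00, 105.00).
hole: A = −(36 × 36) = -1296.00, centroid at (41.00, 176.00).
ΣA = 21804.00 mm²
ΣAx̄ = (23100.00)(55.00) + (-1296.00)(41.00) = 1217364.00 mm³
ΣAȳ = (23100.00)(105.00) + (-1296.00)(176.00) = 2197404.00 mm³
x̄ = 1217364.00 / 21804.00 = 55.83 mm
ȳ = 2197404.00 / 21804.00 = 100.78 mm

x̄ = 55.83 mm, ȳ = 100.78 mm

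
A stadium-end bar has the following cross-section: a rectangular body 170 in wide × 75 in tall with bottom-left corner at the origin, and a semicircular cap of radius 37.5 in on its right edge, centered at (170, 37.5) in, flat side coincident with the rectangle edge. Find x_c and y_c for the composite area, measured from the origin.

x_c = 99.90 in, y_c = 37.50 in

rectangular body: A = 170 × 75 = 12750.00, centroid at (85.00, 37.50).
semicircular end: A = ½π·37.5² = 2208.93, centroid at (185.92, 37.50).
ΣA = 14958.93 in²
ΣAx_c = (12750.00)(85.00) + (2208.93)(185.92) = 1494424.75 in³
ΣAy_c = (12750.00)(37.50) + (2208.93)(37.50) = 560959.96 in³
x_c = 1494424.75 / 14958.93 = 99.90 in
y_c = 560959.96 / 14958.93 = 37.50 in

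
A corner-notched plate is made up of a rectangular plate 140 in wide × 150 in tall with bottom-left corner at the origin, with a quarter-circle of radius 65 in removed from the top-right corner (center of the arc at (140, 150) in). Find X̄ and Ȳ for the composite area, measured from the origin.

plate: A = 140 × 150 = 21000.00, centroid at (70.00, 75.00).
removed quarter-circle: A = −¼π·65² = -3318.31, centroid at (112.41, 122.41).
ΣA = 17681.69 in², ΣAX̄ = 1096978.65 in³, ΣAȲ = 1168795.58 in³.
X̄ = 1096978.65/17681.69 = 62.04 in; Ȳ = 1168795.58/17681.69 = 66.10 in.

X̄ = 62.04 in, Ȳ = 66.10 in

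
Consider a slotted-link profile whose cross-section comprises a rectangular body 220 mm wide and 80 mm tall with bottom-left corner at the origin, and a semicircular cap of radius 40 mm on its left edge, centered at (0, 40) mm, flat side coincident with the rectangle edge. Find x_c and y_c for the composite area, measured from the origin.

rectangular body: A = 220 × 80 = 17600.00, centroid at (110.00, 40.00).
semicircular end: A = ½π·40² = 2513.27, centroid at (-16.98, 40.00).
ΣA = 20113.27 mm²
ΣAx_c = (17600.00)(110.00) + (2513.27)(-16.98) = 1893333.33 mm³
ΣAy_c = (17600.00)(40.00) + (2513.27)(40.00) = 804530.96 mm³
x_c = 1893333.33 / 20113.27 = 94.13 mm
y_c = 804530.96 / 20113.27 = 40.00 mm

x_c = 94.13 mm, y_c = 40.00 mm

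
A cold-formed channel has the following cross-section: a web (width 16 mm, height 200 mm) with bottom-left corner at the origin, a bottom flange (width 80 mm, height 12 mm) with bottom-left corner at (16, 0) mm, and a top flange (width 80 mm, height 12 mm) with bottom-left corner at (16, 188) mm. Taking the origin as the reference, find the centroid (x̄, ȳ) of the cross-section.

x̄ = 26.00 mm, ȳ = 100.00 mm

web: A = 16 × 200 = 3200.00, centroid at (8.00, 100.00).
bottom flange: A = 80 × 12 = 960.00, centroid at (56.00, 6.00).
top flange: A = 80 × 12 = 960.00, centroid at (56.00, 194.00).
ΣA = 5120.00 mm², ΣAx̄ = 133120.00 mm³, ΣAȳ = 512000.00 mm³.
x̄ = 133120.00/5120.00 = 26.00 mm; ȳ = 512000.00/5120.00 = 100.00 mm.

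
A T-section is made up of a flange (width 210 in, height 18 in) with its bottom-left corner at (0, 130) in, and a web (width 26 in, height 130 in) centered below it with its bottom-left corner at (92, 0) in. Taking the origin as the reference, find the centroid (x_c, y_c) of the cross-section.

web: A = 26 × 130 = 3380.00, centroid at (105.00, 65.00).
flange: A = 210 × 18 = 3780.00, centroid at (105.00, 139.00).
ΣA = 7160.00 in²
ΣAx_c = (3380.00)(105.00) + (3780.00)(105.00) = 751800.00 in³
ΣAy_c = (3380.00)(65.00) + (3780.00)(139.00) = 745120.00 in³
x_c = 751800.00 / 7160.00 = 105.00 in
y_c = 745120.00 / 7160.00 = 104.07 in

x_c = 105.00 in, y_c = 104.07 in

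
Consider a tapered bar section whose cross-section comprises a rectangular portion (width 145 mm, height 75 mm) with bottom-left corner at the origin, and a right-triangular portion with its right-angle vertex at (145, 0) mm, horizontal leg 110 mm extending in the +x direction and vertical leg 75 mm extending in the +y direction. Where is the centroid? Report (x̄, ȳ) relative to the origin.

rectangular portion: A = 145 × 75 = 10875.00, centroid at (72.50, 37.50).
triangular portion: A = ½·110·75 = 4125.00, centroid at (181.67, 25.00).
ΣA = 15000.00 mm², ΣAx̄ = 1537812.50 mm³, ΣAȳ = 510937.50 mm³.
x̄ = 1537812.50/15000.00 = 102.52 mm; ȳ = 510937.50/15000.00 = 34.06 mm.

x̄ = 102.52 mm, ȳ = 34.06 mm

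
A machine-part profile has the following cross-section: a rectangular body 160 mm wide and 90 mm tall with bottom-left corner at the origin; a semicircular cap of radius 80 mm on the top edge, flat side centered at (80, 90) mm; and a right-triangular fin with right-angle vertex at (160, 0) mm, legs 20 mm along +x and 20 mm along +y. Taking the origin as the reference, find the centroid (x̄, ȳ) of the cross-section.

x̄ = 80.70 mm, ȳ = 76.88 mm

rectangular body: A = 160 × 90 = 14400.00, centroid at (80.00, 45.00).
semicircular top: A = ½π·80² = 10053.10, centroid at (80.00, 123.95).
triangular fin: A = ½·20·20 = 200.00, centroid at (166.67, 6.67).
ΣA = 24653.10 mm²
ΣAx̄ = (14400.00)(80.00) + (10053.10)(80.00) + (200.00)(166.67) = 1989581.05 mm³
ΣAȳ = (14400.00)(45.00) + (10053.10)(123.95) + (200.00)(6.67) = 1895445.35 mm³
x̄ = 1989581.05 / 24653.10 = 80.70 mm
ȳ = 1895445.35 / 24653.10 = 76.88 mm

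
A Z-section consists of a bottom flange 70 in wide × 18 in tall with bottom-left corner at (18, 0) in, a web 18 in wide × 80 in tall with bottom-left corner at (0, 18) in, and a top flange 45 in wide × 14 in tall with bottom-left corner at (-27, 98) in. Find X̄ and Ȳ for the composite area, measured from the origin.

bottom flange: A = 70 × 18 = 1260.00, centroid at (53.00, 9.00).
web: A = 18 × 80 = 1440.00, centroid at (9.00, 58.00).
top flange: A = 45 × 14 = 630.00, centroid at (-4.50, 105.00).
ΣA = 3330.00 in², ΣAX̄ = 76905.00 in³, ΣAȲ = 161010.00 in³.
X̄ = 76905.00/3330.00 = 23.09 in; Ȳ = 161010.00/3330.00 = 48.35 in.

X̄ = 23.09 in, Ȳ = 48.35 in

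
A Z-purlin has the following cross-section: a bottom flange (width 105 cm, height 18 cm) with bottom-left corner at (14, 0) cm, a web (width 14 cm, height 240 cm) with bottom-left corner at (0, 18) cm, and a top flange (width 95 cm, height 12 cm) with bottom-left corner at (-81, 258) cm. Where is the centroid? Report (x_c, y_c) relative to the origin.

Part | A | x̄ᵢ | ȳᵢ | A·x̄ᵢ | A·ȳᵢ
bottom flange | 1890.00 | 66.50 | 9.00 | 125685.00 | 17010.00
web | 3360.00 | 7.00 | 138.00 | 23520.00 | 463680.00
top flange | 1140.00 | -33.50 | 264.00 | -38190.00 | 300960.00
Σ | 6390.00 |  |  | 111015.00 | 781650.00
x_c = 111015.00 / 6390.00 = 17.37 cm
y_c = 781650.00 / 6390.00 = 122.32 cm

x_c = 17.37 cm, y_c = 122.32 cm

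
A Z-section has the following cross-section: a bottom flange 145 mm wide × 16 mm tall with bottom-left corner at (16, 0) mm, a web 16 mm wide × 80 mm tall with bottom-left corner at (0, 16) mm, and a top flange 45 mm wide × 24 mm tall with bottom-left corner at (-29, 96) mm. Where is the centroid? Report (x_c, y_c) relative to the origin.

x_c = 44.56 mm, y_c = 44.21 mm

bottom flange: A = 145 × 16 = 2320.00, centroid at (88.50, 8.00).
web: A = 16 × 80 = 1280.00, centroid at (8.00, 56.00).
top flange: A = 45 × 24 = 1080.00, centroid at (-6.50, 108.00).
ΣA = 4680.00 mm²
ΣAx_c = (2320.00)(88.50) + (1280.00)(8.00) + (1080.00)(-6.50) = 208540.00 mm³
ΣAy_c = (2320.00)(8.00) + (1280.00)(56.00) + (1080.00)(108.00) = 206880.00 mm³
x_c = 208540.00 / 4680.00 = 44.56 mm
y_c = 206880.00 / 4680.00 = 44.21 mm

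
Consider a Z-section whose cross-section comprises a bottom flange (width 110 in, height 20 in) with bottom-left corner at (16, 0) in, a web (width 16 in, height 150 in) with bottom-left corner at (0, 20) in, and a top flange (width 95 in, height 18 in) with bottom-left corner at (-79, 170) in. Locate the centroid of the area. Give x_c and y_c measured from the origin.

bottom flange: A = 110 × 20 = 2200.00, centroid at (71.00, 10.00).
web: A = 16 × 150 = 2400.00, centroid at (8.00, 95.00).
top flange: A = 95 × 18 = 1710.00, centroid at (-31.50, 179.00).
ΣA = 6310.00 in²
ΣAx_c = (2200.00)(71.00) + (2400.00)(8.00) + (1710.00)(-31.50) = 121535.00 in³
ΣAy_c = (2200.00)(10.00) + (2400.00)(95.00) + (1710.00)(179.00) = 556090.00 in³
x_c = 121535.00 / 6310.00 = 19.26 in
y_c = 556090.00 / 6310.00 = 88.13 in

x_c = 19.26 in, y_c = 88.13 in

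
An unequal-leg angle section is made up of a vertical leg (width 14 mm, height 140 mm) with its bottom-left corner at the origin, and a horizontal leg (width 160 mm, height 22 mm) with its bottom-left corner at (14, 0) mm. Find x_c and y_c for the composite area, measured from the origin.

x_c = 62.88 mm, y_c = 32.10 mm

Part | A | x̄ᵢ | ȳᵢ | A·x̄ᵢ | A·ȳᵢ
vertical leg | 1960.00 | 7.00 | 70.00 | 13720.00 | 137200.00
horizontal leg | 3520.00 | 94.00 | 11.00 | 330880.00 | 38720.00
Σ | 5480.00 |  |  | 344600.00 | 175920.00
x_c = 344600.00 / 5480.00 = 62.88 mm
y_c = 175920.00 / 5480.00 = 32.10 mm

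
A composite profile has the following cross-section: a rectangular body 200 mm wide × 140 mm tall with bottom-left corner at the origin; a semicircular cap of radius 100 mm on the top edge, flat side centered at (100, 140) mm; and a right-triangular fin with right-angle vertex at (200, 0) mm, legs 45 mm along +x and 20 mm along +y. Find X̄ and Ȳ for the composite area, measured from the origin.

Part | A | x̄ᵢ | ȳᵢ | A·x̄ᵢ | A·ȳᵢ
rectangular body | 28000.00 | 100.00 | 70.00 | 2800000.00 | 1960000.00
semicircular top | 15707.96 | 100.00 | 182.44 | 1570796.33 | 2865781.52
triangular fin | 450.00 | 215.00 | 6.67 | 96750.00 | 3000.00
Σ | 44157.96 |  |  | 4467546.33 | 4828781.52
X̄ = 4467546.33 / 44157.96 = 101.17 mm
Ȳ = 4828781.52 / 44157.96 = 109.35 mm

X̄ = 101.17 mm, Ȳ = 109.35 mm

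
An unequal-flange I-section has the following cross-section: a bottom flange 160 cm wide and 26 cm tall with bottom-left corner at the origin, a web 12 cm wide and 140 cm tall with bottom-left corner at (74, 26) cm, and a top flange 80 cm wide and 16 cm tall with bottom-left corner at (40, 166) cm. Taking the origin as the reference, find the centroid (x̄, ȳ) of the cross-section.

bottom flange: A = 160 × 26 = 4160.00, centroid at (80.00, 13.00).
web: A = 12 × 140 = 1680.00, centroid at (80.00, 96.00).
top flange: A = 80 × 16 = 1280.00, centroid at (80.00, 174.00).
ΣA = 7120.00 cm²
ΣAx̄ = (4160.00)(80.00) + (1680.00)(80.00) + (1280.00)(80.00) = 569600.00 cm³
ΣAȳ = (4160.00)(13.00) + (1680.00)(96.00) + (1280.00)(174.00) = 438080.00 cm³
x̄ = 569600.00 / 7120.00 = 80.00 cm
ȳ = 438080.00 / 7120.00 = 61.53 cm

x̄ = 80.00 cm, ȳ = 61.53 cm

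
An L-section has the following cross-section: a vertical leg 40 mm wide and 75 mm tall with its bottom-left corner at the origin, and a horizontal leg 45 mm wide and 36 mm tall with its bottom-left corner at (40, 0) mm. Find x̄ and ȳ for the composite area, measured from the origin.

vertical leg: A = 40 × 75 = 3000.00, centroid at (20.00, 37.50).
horizontal leg: A = 45 × 36 = 1620.00, centroid at (62.50, 18.00).
ΣA = 4620.00 mm²
ΣAx̄ = (3000.00)(20.00) + (1620.00)(62.50) = 161250.00 mm³
ΣAȳ = (3000.00)(37.50) + (1620.00)(18.00) = 141660.00 mm³
x̄ = 161250.00 / 4620.00 = 34.90 mm
ȳ = 141660.00 / 4620.00 = 30.66 mm

x̄ = 34.90 mm, ȳ = 30.66 mm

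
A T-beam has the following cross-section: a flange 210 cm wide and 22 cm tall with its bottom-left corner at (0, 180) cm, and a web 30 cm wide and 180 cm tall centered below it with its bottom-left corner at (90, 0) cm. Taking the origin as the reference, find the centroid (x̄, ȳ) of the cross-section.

x̄ = 105.00 cm, ȳ = 136.57 cm

web: A = 30 × 180 = 5400.00, centroid at (105.00, 90.00).
flange: A = 210 × 22 = 4620.00, centroid at (105.00, 191.00).
ΣA = 10020.00 cm², ΣAx̄ = 1052100.00 cm³, ΣAȳ = 1368420.00 cm³.
x̄ = 1052100.00/10020.00 = 105.00 cm; ȳ = 1368420.00/10020.00 = 136.57 cm.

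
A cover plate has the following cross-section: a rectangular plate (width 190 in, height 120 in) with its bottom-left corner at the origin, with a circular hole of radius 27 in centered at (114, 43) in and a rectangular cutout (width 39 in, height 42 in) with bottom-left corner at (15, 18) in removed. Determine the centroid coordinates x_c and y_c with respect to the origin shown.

plate: A = 190 × 120 = 22800.00, centroid at (95.00, 60.00).
hole 1: A = −π·27² = -2290.22, centroid at (114.00, 43.00).
hole 2: A = −(39 × 42) = -1638.00, centroid at (34.50, 39.00).
ΣA = 18871.78 in², ΣAx_c = 1848403.80 in³, ΣAy_c = 1205638.50 in³.
x_c = 1848403.80/18871.78 = 97.95 in; y_c = 1205638.50/18871.78 = 63.89 in.

x_c = 97.95 in, y_c = 63.89 in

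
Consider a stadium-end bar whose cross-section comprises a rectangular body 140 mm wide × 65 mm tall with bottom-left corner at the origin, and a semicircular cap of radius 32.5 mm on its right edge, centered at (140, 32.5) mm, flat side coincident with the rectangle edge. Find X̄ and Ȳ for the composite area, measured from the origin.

rectangular body: A = 140 × 65 = 9100.00, centroid at (70.00, 32.50).
semicircular end: A = ½π·32.5² = 1659.15, centroid at (153.79, 32.50).
ΣA = 10759.15 mm²
ΣAX̄ = (9100.00)(70.00) + (1659.15)(153.79) = 892166.92 mm³
ΣAȲ = (9100.00)(32.50) + (1659.15)(32.50) = 349672.49 mm³
X̄ = 892166.92 / 10759.15 = 82.92 mm
Ȳ = 349672.49 / 10759.15 = 32.50 mm

X̄ = 82.92 mm, Ȳ = 32.50 mm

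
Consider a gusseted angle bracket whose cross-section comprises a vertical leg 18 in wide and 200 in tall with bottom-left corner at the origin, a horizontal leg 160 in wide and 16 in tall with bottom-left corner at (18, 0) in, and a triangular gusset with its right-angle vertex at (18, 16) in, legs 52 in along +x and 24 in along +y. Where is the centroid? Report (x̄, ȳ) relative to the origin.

x̄ = 45.01 in, ȳ = 58.29 in

Part | A | x̄ᵢ | ȳᵢ | A·x̄ᵢ | A·ȳᵢ
vertical leg | 3600.00 | 9.00 | 100.00 | 32400.00 | 360000.00
horizontal leg | 2560.00 | 98.00 | 8.00 | 250880.00 | 20480.00
gusset | 624.00 | 35.33 | 24.00 | 22048.00 | 14976.00
Σ | 6784.00 |  |  | 305328.00 | 395456.00
x̄ = 305328.00 / 6784.00 = 45.01 in
ȳ = 395456.00 / 6784.00 = 58.29 in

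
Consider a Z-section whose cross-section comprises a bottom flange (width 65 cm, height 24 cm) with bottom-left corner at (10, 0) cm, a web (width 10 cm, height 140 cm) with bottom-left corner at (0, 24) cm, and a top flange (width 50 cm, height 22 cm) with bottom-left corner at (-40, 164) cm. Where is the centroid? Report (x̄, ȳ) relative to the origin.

x̄ = 13.99 cm, ȳ = 84.44 cm

bottom flange: A = 65 × 24 = 1560.00, centroid at (42.50, 12.00).
web: A = 10 × 140 = 1400.00, centroid at (5.00, 94.00).
top flange: A = 50 × 22 = 1100.00, centroid at (-15.00, 175.00).
ΣA = 4060.00 cm², ΣAx̄ = 56800.00 cm³, ΣAȳ = 342820.00 cm³.
x̄ = 56800.00/4060.00 = 13.99 cm; ȳ = 342820.00/4060.00 = 84.44 cm.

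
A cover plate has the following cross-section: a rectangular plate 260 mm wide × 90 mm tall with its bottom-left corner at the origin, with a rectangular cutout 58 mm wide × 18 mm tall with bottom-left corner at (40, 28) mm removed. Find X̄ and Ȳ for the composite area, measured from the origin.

Part | A | x̄ᵢ | ȳᵢ | A·x̄ᵢ | A·ȳᵢ
plate | 23400.00 | 130.00 | 45.00 | 3042000.00 | 1053000.00
hole | -1044.00 | 69.00 | 37.00 | -72036.00 | -38628.00
Σ | 22356.00 |  |  | 2969964.00 | 1014372.00
X̄ = 2969964.00 / 22356.00 = 132.85 mm
Ȳ = 1014372.00 / 22356.00 = 45.37 mm

X̄ = 132.85 mm, Ȳ = 45.37 mm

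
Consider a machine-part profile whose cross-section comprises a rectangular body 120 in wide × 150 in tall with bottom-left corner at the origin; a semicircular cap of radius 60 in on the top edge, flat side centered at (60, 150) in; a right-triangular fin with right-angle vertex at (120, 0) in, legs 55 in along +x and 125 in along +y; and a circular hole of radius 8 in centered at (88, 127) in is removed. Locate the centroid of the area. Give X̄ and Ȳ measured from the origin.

rectangular body: A = 120 × 150 = 18000.00, centroid at (60.00, 75.00).
semicircular top: A = ½π·60² = 5654.87, centroid at (60.00, 175.46).
triangular fin: A = ½·55·125 = 3437.50, centroid at (138.33, 41.67).
hole: A = −π·8² = -201.06, centroid at (88.00, 127.00).
ΣA = 26891.30 in²
ΣAX̄ = (18000.00)(60.00) + (5654.87)(60.00) + (3437.50)(138.33) + (-201.06)(88.00) = 1877119.39 in³
ΣAȲ = (18000.00)(75.00) + (5654.87)(175.46) + (3437.50)(41.67) + (-201.06)(127.00) = 2459924.32 in³
X̄ = 1877119.39 / 26891.30 = 69.80 in
Ȳ = 2459924.32 / 26891.30 = 91.48 in

X̄ = 69.80 in, Ȳ = 91.48 in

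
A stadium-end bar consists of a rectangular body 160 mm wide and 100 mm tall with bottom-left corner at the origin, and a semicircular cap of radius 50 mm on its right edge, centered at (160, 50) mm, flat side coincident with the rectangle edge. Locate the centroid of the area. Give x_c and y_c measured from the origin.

x_c = 99.95 mm, y_c = 50.00 mm

rectangular body: A = 160 × 100 = 16000.00, centroid at (80.00, 50.00).
semicircular end: A = ½π·50² = 3926.99, centroid at (181.22, 50.00).
ΣA = 19926.99 mm²
ΣAx_c = (16000.00)(80.00) + (3926.99)(181.22) = 1991651.86 mm³
ΣAy_c = (16000.00)(50.00) + (3926.99)(50.00) = 996349.54 mm³
x_c = 1991651.86 / 19926.99 = 99.95 mm
y_c = 996349.54 / 19926.99 = 50.00 mm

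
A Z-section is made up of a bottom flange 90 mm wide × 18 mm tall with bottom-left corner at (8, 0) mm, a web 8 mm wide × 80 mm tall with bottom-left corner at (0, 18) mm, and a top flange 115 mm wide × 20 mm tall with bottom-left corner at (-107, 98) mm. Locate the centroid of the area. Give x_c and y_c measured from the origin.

x_c = -5.58 mm, y_c = 65.81 mm

Part | A | x̄ᵢ | ȳᵢ | A·x̄ᵢ | A·ȳᵢ
bottom flange | 1620.00 | 53.00 | 9.00 | 85860.00 | 14580.00
web | 640.00 | 4.00 | 58.00 | 2560.00 | 37120.00
top flange | 2300.00 | -49.50 | 108.00 | -113850.00 | 248400.00
Σ | 4560.00 |  |  | -25430.00 | 300100.00
x_c = -25430.00 / 4560.00 = -5.58 mm
y_c = 300100.00 / 4560.00 = 65.81 mm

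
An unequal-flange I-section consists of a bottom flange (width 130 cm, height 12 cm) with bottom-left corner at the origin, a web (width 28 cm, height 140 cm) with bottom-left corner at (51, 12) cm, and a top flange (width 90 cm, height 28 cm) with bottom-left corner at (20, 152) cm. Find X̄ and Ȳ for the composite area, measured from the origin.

X̄ = 65.00 cm, Ȳ = 93.64 cm

bottom flange: A = 130 × 12 = 1560.00, centroid at (65.00, 6.00).
web: A = 28 × 140 = 3920.00, centroid at (65.00, 82.00).
top flange: A = 90 × 28 = 2520.00, centroid at (65.00, 166.00).
ΣA = 8000.00 cm², ΣAX̄ = 520000.00 cm³, ΣAȲ = 749120.00 cm³.
X̄ = 520000.00/8000.00 = 65.00 cm; Ȳ = 749120.00/8000.00 = 93.64 cm.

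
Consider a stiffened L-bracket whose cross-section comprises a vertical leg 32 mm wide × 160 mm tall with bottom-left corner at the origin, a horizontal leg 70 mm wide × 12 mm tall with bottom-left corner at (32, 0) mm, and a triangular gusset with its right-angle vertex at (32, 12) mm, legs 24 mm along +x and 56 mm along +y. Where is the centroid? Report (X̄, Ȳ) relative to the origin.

X̄ = 24.89 mm, Ȳ = 65.63 mm

vertical leg: A = 32 × 160 = 5120.00, centroid at (16.00, 80.00).
horizontal leg: A = 70 × 12 = 840.00, centroid at (67.00, 6.00).
gusset: A = ½·24·56 = 672.00, centroid at (40.00, 30.67).
ΣA = 6632.00 mm²
ΣAX̄ = (5120.00)(16.00) + (840.00)(67.00) + (672.00)(40.00) = 165080.00 mm³
ΣAȲ = (5120.00)(80.00) + (840.00)(6.00) + (672.00)(30.67) = 435248.00 mm³
X̄ = 165080.00 / 6632.00 = 24.89 mm
Ȳ = 435248.00 / 6632.00 = 65.63 mm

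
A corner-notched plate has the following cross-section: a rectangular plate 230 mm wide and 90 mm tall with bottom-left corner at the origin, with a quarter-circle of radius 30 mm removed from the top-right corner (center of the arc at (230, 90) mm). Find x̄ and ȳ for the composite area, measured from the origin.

plate: A = 230 × 90 = 20700.00, centroid at (115.00, 45.00).
removed quarter-circle: A = −¼π·30² = -706.86, centroid at (217.27, 77.27).
ΣA = 19993.14 mm², ΣAx̄ = 2226922.58 mm³, ΣAȳ = 876882.75 mm³.
x̄ = 2226922.58/19993.14 = 111.38 mm; ȳ = 876882.75/19993.14 = 43.86 mm.

x̄ = 111.38 mm, ȳ = 43.86 mm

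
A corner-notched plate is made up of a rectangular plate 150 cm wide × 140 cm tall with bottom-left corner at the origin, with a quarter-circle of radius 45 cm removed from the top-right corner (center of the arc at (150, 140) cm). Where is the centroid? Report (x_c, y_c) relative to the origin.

Part | A | x̄ᵢ | ȳᵢ | A·x̄ᵢ | A·ȳᵢ
plate | 21000.00 | 75.00 | 70.00 | 1575000.00 | 1470000.00
removed quarter-circle | -1590.43 | 130.90 | 120.90 | -208189.69 | -192285.38
Σ | 19409.57 |  |  | 1366810.31 | 1277714.62
x_c = 1366810.31 / 19409.57 = 70.42 cm
y_c = 1277714.62 / 19409.57 = 65.83 cm

x_c = 70.42 cm, y_c = 65.83 cm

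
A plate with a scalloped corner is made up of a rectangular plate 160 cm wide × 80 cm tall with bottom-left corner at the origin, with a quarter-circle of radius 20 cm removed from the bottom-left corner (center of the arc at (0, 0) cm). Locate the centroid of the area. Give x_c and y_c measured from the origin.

x_c = 81.80 cm, y_c = 40.79 cm

Part | A | x̄ᵢ | ȳᵢ | A·x̄ᵢ | A·ȳᵢ
plate | 12800.00 | 80.00 | 40.00 | 1024000.00 | 512000.00
removed quarter-circle | -314.16 | 8.49 | 8.49 | -2666.67 | -2666.67
Σ | 12485.84 |  |  | 1021333.33 | 509333.33
x_c = 1021333.33 / 12485.84 = 81.80 cm
y_c = 509333.33 / 12485.84 = 40.79 cm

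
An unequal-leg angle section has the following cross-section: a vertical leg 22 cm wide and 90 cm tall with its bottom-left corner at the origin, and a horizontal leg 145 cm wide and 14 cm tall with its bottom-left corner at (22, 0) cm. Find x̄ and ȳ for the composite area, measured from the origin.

x̄ = 53.27 cm, ȳ = 25.76 cm

vertical leg: A = 22 × 90 = 1980.00, centroid at (11.00, 45.00).
horizontal leg: A = 145 × 14 = 2030.00, centroid at (94.50, 7.00).
ΣA = 4010.00 cm², ΣAx̄ = 213615.00 cm³, ΣAȳ = 103310.00 cm³.
x̄ = 213615.00/4010.00 = 53.27 cm; ȳ = 103310.00/4010.00 = 25.76 cm.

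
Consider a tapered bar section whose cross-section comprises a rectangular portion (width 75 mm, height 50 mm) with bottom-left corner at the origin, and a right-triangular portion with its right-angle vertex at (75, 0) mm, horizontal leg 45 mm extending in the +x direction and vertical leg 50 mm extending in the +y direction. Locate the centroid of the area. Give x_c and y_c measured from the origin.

rectangular portion: A = 75 × 50 = 3750.00, centroid at (37.50, 25.00).
triangular portion: A = ½·45·50 = 1125.00, centroid at (90.00, 16.67).
ΣA = 4875.00 mm²
ΣAx_c = (3750.00)(37.50) + (1125.00)(90.00) = 241875.00 mm³
ΣAy_c = (3750.00)(25.00) + (1125.00)(16.67) = 112500.00 mm³
x_c = 241875.00 / 4875.00 = 49.62 mm
y_c = 112500.00 / 4875.00 = 23.08 mm

x_c = 49.62 mm, y_c = 23.08 mm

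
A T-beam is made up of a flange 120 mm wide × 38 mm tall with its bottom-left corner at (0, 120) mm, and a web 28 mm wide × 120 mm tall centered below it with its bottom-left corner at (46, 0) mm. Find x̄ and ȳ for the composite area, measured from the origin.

x̄ = 60.00 mm, ȳ = 105.48 mm

web: A = 28 × 120 = 3360.00, centroid at (60.00, 60.00).
flange: A = 120 × 38 = 4560.00, centroid at (60.00, 139.00).
ΣA = 7920.00 mm², ΣAx̄ = 475200.00 mm³, ΣAȳ = 835440.00 mm³.
x̄ = 475200.00/7920.00 = 60.00 mm; ȳ = 835440.00/7920.00 = 105.48 mm.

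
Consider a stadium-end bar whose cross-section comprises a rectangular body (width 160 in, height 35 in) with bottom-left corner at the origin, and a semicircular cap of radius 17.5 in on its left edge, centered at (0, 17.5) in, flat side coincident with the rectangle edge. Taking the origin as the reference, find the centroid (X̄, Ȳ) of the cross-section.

X̄ = 73.08 in, Ȳ = 17.50 in

rectangular body: A = 160 × 35 = 5600.00, centroid at (80.00, 17.50).
semicircular end: A = ½π·17.5² = 481.06, centroid at (-7.43, 17.50).
ΣA = 6081.06 in², ΣAX̄ = 444427.08 in³, ΣAȲ = 106418.49 in³.
X̄ = 444427.08/6081.06 = 73.08 in; Ȳ = 106418.49/6081.06 = 17.50 in.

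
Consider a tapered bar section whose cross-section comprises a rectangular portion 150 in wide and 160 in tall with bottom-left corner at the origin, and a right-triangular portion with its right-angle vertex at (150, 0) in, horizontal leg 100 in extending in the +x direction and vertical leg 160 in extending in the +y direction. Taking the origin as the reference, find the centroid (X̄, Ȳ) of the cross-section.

rectangular portion: A = 150 × 160 = 24000.00, centroid at (75.00, 80.00).
triangular portion: A = ½·100·160 = 8000.00, centroid at (183.33, 53.33).
ΣA = 32000.00 in², ΣAX̄ = 3266666.67 in³, ΣAȲ = 2346666.67 in³.
X̄ = 3266666.67/32000.00 = 102.08 in; Ȳ = 2346666.67/32000.00 = 73.33 in.

X̄ = 102.08 in, Ȳ = 73.33 in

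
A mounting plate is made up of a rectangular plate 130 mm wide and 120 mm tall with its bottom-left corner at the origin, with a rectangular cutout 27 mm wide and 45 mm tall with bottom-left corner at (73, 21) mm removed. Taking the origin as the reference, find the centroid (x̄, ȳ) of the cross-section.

x̄ = 63.18 mm, ȳ = 61.39 mm

plate: A = 130 × 120 = 15600.00, centroid at (65.00, 60.00).
hole: A = −(27 × 45) = -1215.00, centroid at (86.50, 43.50).
ΣA = 14385.00 mm²
ΣAx̄ = (15600.00)(65.00) + (-1215.00)(86.50) = 908902.50 mm³
ΣAȳ = (15600.00)(60.00) + (-1215.00)(43.50) = 883147.50 mm³
x̄ = 908902.50 / 14385.00 = 63.18 mm
ȳ = 883147.50 / 14385.00 = 61.39 mm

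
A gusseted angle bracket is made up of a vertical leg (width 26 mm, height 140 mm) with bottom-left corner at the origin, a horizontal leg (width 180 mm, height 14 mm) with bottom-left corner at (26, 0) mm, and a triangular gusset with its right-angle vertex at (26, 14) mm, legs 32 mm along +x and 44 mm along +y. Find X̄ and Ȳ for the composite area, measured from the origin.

X̄ = 53.24 mm, Ȳ = 42.63 mm

Part | A | x̄ᵢ | ȳᵢ | A·x̄ᵢ | A·ȳᵢ
vertical leg | 3640.00 | 13.00 | 70.00 | 47320.00 | 254800.00
horizontal leg | 2520.00 | 116.00 | 7.00 | 292320.00 | 17640.00
gusset | 704.00 | 36.67 | 28.67 | 25813.33 | 20181.33
Σ | 6864.00 |  |  | 365453.33 | 292621.33
X̄ = 365453.33 / 6864.00 = 53.24 mm
Ȳ = 292621.33 / 6864.00 = 42.63 mm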